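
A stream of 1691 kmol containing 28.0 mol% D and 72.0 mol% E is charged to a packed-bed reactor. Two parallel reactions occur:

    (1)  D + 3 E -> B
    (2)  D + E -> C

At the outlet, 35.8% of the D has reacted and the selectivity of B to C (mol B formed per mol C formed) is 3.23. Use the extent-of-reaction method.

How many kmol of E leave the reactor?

789 kmol

Conversion of D: D consumed = 0.358 × 473.5 = 169.5 kmol = 1ξ₁ + 1ξ₂.
Selectivity: 1ξ₁ / (1ξ₂) = 3.23 → ξ₁ = 3.23 ξ₂.
Substitute: (1·3.23 + 1) ξ₂ = 169.5 → ξ₂ = 40.07 kmol, ξ₁ = 129.4 kmol.
Outlet amounts (n = n₀ + Σ ν·ξ):
  D: 473.5 − 1(129.4) − 1(40.07) = 304
  E: 1218 − 3(129.4) − 1(40.07) = 789.1
  B: 0 + 1(129.4) = 129.4
  C: 0 + 1(40.07) = 40.07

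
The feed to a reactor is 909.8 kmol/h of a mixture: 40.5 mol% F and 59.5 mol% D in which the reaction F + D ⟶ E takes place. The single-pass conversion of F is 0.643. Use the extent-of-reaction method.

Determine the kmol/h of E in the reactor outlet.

F reacted = 0.643 × 368.5 = 236.9 kmol/h; ν_F = −1, so ξ = 236.9/1 = 236.9 kmol/h.
Outlet amounts (n = n₀ + ν ξ):
  F: 368.5 − 1(236.9) = 131.5
  D: 541.3 − 1(236.9) = 304.4
  E: 0 + 1(236.9) = 236.9

237 kmol/h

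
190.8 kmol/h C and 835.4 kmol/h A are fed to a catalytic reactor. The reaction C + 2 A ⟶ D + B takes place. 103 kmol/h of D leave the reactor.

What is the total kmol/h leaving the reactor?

923 kmol/h

For D: n = n₀ + 1ξ → 103 = 0 + 1ξ, giving ξ = 103 kmol/h.
Outlet amounts (n = n₀ + ν ξ):
  C: 190.8 − 1(103) = 87.8
  A: 835.4 − 2(103) = 629.4
  D: 0 + 1(103) = 103
  B: 0 + 1(103) = 103
Total out = 87.8 + 629.4 + 103 + 103 = 923.2 kmol/h.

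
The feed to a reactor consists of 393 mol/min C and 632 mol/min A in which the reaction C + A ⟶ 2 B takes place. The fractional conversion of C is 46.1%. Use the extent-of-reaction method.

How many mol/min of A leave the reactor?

C reacted = 0.461 × 393 = 181.2 mol/min; ν_C = −1, so ξ = 181.2/1 = 181.2 mol/min.
Outlet amounts (n = n₀ + ν ξ):
  C: 393 − 1(181.2) = 211.8
  A: 632 − 1(181.2) = 450.8
  B: 0 + 2(181.2) = 362.3

451 mol/min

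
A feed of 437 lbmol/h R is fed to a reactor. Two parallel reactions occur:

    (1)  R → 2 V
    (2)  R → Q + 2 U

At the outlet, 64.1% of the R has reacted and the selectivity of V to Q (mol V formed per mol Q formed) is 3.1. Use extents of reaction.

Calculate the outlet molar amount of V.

Conversion of R: R consumed = 0.641 × 437 = 280.1 lbmol/h = 1ξ₁ + 1ξ₂.
Selectivity: 2ξ₁ / (1ξ₂) = 3.1 → ξ₁ = 1.55 ξ₂.
Substitute: (1·1.55 + 1) ξ₂ = 280.1 → ξ₂ = 109.8 lbmol/h, ξ₁ = 170.3 lbmol/h.
Outlet amounts (n = n₀ + Σ ν·ξ):
  R: 437 − 1(170.3) − 1(109.8) = 156.9
  V: 0 + 2(170.3) = 340.5
  Q: 0 + 1(109.8) = 109.8
  U: 0 + 2(109.8) = 219.7

341 lbmol/h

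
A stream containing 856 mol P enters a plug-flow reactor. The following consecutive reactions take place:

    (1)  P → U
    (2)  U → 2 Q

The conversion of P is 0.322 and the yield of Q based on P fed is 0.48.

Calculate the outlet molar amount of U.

70.2 mol

Conversion of P: P consumed = 1ξ₁ = 0.322 × 856 → ξ₁ = 275.6 mol.
Yield of Q: 2ξ₂ / 856 = 0.48 → ξ₂ = 205.4 mol.
Outlet amounts (n = n₀ + Σ ν·ξ):
  P: 856 − 1(275.6) = 580.4
  U: 0 + 1(275.6) − 1(205.4) = 70.19
  Q: 0 + 2(205.4) = 410.9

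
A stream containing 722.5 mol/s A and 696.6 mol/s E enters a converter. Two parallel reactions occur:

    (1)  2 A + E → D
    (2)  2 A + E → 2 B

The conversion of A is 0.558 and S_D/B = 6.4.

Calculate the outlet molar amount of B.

29.2 mol/s

Conversion of A: A consumed = 0.558 × 722.5 = 403.2 mol/s = 2ξ₁ + 2ξ₂.
Selectivity: 1ξ₁ / (2ξ₂) = 6.4 → ξ₁ = 12.8 ξ₂.
Substitute: (2·12.8 + 2) ξ₂ = 403.2 → ξ₂ = 14.61 mol/s, ξ₁ = 187 mol/s.
Outlet amounts (n = n₀ + Σ ν·ξ):
  A: 722.5 − 2(187) − 2(14.61) = 319.3
  E: 696.6 − 1(187) − 1(14.61) = 495
  D: 0 + 1(187) = 187
  B: 0 + 2(14.61) = 29.21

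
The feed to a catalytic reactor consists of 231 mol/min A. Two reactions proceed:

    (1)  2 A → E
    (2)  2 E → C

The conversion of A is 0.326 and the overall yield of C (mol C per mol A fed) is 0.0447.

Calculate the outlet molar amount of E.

17 mol/min

Conversion of A: A consumed = 2ξ₁ = 0.326 × 231 → ξ₁ = 37.65 mol/min.
Yield of C: 1ξ₂ / 231 = 0.0447 → ξ₂ = 10.33 mol/min.
Outlet amounts (n = n₀ + Σ ν·ξ):
  A: 231 − 2(37.65) = 155.7
  E: 0 + 1(37.65) − 2(10.33) = 17
  C: 0 + 1(10.33) = 10.33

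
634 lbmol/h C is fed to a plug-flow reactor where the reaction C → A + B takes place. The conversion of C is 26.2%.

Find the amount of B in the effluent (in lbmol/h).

C reacted = 0.262 × 634 = 166.1 lbmol/h; ν_C = −1, so ξ = 166.1/1 = 166.1 lbmol/h.
Outlet amounts (n = n₀ + ν ξ):
  C: 634 − 1(166.1) = 467.9
  A: 0 + 1(166.1) = 166.1
  B: 0 + 1(166.1) = 166.1

166 lbmol/h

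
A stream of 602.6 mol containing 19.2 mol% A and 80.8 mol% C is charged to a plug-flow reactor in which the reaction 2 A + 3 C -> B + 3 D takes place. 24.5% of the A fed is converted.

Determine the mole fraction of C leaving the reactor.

0.755

A reacted = 0.245 × 115.7 = 28.35 mol; ν_A = −2, so ξ = 28.35/2 = 14.17 mol.
Outlet amounts (n = n₀ + ν ξ):
  A: 115.7 − 2(14.17) = 87.35
  C: 486.9 − 3(14.17) = 444.4
  B: 0 + 1(14.17) = 14.17
  D: 0 + 3(14.17) = 42.52
Total out = 588.4 mol; y_C = 444.4 / 588.4 = 0.7552.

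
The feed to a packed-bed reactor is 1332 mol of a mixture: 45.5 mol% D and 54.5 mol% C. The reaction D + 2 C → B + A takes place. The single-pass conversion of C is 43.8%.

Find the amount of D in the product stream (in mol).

C reacted = 0.438 × 725.9 = 318 mol; ν_C = −2, so ξ = 318/2 = 159 mol.
Outlet amounts (n = n₀ + ν ξ):
  D: 606.1 − 1(159) = 447.1
  C: 725.9 − 2(159) = 408
  B: 0 + 1(159) = 159
  A: 0 + 1(159) = 159

447 mol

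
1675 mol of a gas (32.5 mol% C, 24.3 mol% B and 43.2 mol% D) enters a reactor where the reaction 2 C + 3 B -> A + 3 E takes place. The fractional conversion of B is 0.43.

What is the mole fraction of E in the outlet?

B reacted = 0.43 × 407 = 175 mol; ν_B = −3, so ξ = 175/3 = 58.34 mol.
Outlet amounts (n = n₀ + ν ξ):
  C: 544.4 − 2(58.34) = 427.7
  B: 407 − 3(58.34) = 232
  A: 0 + 1(58.34) = 58.34
  E: 0 + 3(58.34) = 175
  D: 723.6 (inert)
Total out = 1617 mol; y_E = 175 / 1617 = 0.1083.

0.108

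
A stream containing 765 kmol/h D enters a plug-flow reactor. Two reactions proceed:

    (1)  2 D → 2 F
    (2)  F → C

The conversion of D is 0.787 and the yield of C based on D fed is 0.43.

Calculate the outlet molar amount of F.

Conversion of D: D consumed = 2ξ₁ = 0.787 × 765 → ξ₁ = 301 kmol/h.
Yield of C: 1ξ₂ / 765 = 0.43 → ξ₂ = 328.9 kmol/h.
Outlet amounts (n = n₀ + Σ ν·ξ):
  D: 765 − 2(301) = 162.9
  F: 0 + 2(301) − 1(328.9) = 273.1
  C: 0 + 1(328.9) = 328.9

273 kmol/h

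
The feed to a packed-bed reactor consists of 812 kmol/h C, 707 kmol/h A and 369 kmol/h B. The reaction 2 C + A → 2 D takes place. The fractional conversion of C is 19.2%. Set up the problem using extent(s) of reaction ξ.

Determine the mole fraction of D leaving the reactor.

C reacted = 0.192 × 812 = 155.9 kmol/h; ν_C = −2, so ξ = 155.9/2 = 77.95 kmol/h.
Outlet amounts (n = n₀ + ν ξ):
  C: 812 − 2(77.95) = 656.1
  A: 707 − 1(77.95) = 629
  D: 0 + 2(77.95) = 155.9
  B: 369 (inert)
Total out = 1810 kmol/h; y_D = 155.9 / 1810 = 0.08613.

0.0861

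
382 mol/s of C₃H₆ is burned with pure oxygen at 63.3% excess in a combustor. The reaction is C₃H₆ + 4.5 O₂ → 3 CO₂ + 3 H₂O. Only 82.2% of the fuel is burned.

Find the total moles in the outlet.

Stoichiometric O₂ = 4.5 × 382 = 1719 mol/s; O₂ fed = 1719 × 1.633 = 2807 mol/s.
Fuel reacted = 0.822 × 382 → ξ = 314 mol/s.
Outlet (n = n₀ + ν ξ):
  C₃H₆: 382 − 1(314) = 68
  O₂: 2807 − 4.5(314) = 1394
  CO₂: 0 + 3(314) = 942
  H₂O: 0 + 3(314) = 942
Total out = 68 + 1394 + 942 + 942 = 3346 mol/s.

3350 mol/s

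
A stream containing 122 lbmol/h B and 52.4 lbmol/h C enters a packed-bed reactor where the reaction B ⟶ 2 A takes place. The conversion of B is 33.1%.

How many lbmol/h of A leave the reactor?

B reacted = 0.331 × 122 = 40.38 lbmol/h; ν_B = −1, so ξ = 40.38/1 = 40.38 lbmol/h.
Outlet amounts (n = n₀ + ν ξ):
  B: 122 − 1(40.38) = 81.62
  A: 0 + 2(40.38) = 80.76
  C: 52.4 (inert)

80.8 lbmol/h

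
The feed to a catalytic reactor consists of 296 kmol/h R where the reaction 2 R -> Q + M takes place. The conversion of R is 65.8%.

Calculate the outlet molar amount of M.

97.4 kmol/h

R reacted = 0.658 × 296 = 194.8 kmol/h; ν_R = −2, so ξ = 194.8/2 = 97.38 kmol/h.
Outlet amounts (n = n₀ + ν ξ):
  R: 296 − 2(97.38) = 101.2
  Q: 0 + 1(97.38) = 97.38
  M: 0 + 1(97.38) = 97.38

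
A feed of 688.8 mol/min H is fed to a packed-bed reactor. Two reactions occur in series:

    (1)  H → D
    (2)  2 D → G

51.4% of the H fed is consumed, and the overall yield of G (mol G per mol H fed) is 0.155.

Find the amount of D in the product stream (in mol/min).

Conversion of H: H consumed = 1ξ₁ = 0.514 × 688.8 → ξ₁ = 354 mol/min.
Yield of G: 1ξ₂ / 688.8 = 0.155 → ξ₂ = 106.8 mol/min.
Outlet amounts (n = n₀ + Σ ν·ξ):
  H: 688.8 − 1(354) = 334.8
  D: 0 + 1(354) − 2(106.8) = 140.5
  G: 0 + 1(106.8) = 106.8

141 mol/min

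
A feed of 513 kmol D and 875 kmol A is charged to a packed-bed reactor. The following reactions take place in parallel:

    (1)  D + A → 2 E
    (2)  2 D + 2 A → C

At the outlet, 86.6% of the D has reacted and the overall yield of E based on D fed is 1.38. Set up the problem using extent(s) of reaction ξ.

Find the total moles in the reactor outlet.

Yield of E: 2ξ₁ / 513 = 1.38 → ξ₁ = 354 kmol.
Conversion of D: 1ξ₁ + 2ξ₂ = 0.866 × 513 = 444.3 → ξ₂ = 45.14 kmol.
Outlet amounts (n = n₀ + Σ ν·ξ):
  D: 513 − 1(354) − 2(45.14) = 68.74
  A: 875 − 1(354) − 2(45.14) = 430.7
  E: 0 + 2(354) = 707.9
  C: 0 + 1(45.14) = 45.14
Total out = 68.74 + 430.7 + 707.9 + 45.14 = 1253 kmol.

1250 kmol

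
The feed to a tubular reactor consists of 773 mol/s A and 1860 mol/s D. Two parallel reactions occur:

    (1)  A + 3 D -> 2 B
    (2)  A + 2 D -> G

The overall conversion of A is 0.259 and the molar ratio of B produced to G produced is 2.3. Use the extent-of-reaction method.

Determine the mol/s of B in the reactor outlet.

Conversion of A: A consumed = 0.259 × 773 = 200.2 mol/s = 1ξ₁ + 1ξ₂.
Selectivity: 2ξ₁ / (1ξ₂) = 2.3 → ξ₁ = 1.15 ξ₂.
Substitute: (1·1.15 + 1) ξ₂ = 200.2 → ξ₂ = 93.12 mol/s, ξ₁ = 107.1 mol/s.
Outlet amounts (n = n₀ + Σ ν·ξ):
  A: 773 − 1(107.1) − 1(93.12) = 572.8
  D: 1860 − 3(107.1) − 2(93.12) = 1352
  B: 0 + 2(107.1) = 214.2
  G: 0 + 1(93.12) = 93.12

214 mol/s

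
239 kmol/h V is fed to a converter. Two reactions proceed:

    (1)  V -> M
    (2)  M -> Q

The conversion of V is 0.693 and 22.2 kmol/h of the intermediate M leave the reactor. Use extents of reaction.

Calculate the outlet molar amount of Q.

143 kmol/h

Conversion of V: V consumed = 1ξ₁ = 0.693 × 239 → ξ₁ = 165.6 kmol/h.
M balance: n_M = 0 + 1ξ₁ − 1ξ₂ = 22.2 → ξ₂ = (1·165.6 − 22.2)/1 = 143.4 kmol/h.
Outlet amounts (n = n₀ + Σ ν·ξ):
  V: 239 − 1(165.6) = 73.37
  M: 0 + 1(165.6) − 1(143.4) = 22.2
  Q: 0 + 1(143.4) = 143.4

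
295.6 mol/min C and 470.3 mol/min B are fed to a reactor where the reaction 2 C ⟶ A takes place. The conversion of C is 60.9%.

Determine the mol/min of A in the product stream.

C reacted = 0.609 × 295.6 = 180 mol/min; ν_C = −2, so ξ = 180/2 = 90.01 mol/min.
Outlet amounts (n = n₀ + ν ξ):
  C: 295.6 − 2(90.01) = 115.6
  A: 0 + 1(90.01) = 90.01
  B: 470.3 (inert)

90 mol/min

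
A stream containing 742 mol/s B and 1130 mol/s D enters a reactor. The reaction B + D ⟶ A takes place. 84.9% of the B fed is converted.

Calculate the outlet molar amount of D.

B reacted = 0.849 × 742 = 630 mol/s; ν_B = −1, so ξ = 630/1 = 630 mol/s.
Outlet amounts (n = n₀ + ν ξ):
  B: 742 − 1(630) = 112
  D: 1130 − 1(630) = 500
  A: 0 + 1(630) = 630

500 mol/s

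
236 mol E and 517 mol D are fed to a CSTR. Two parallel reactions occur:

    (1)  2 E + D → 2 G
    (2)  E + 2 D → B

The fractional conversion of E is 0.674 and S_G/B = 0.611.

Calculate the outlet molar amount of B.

Conversion of E: E consumed = 0.674 × 236 = 159.1 mol = 2ξ₁ + 1ξ₂.
Selectivity: 2ξ₁ / (1ξ₂) = 0.611 → ξ₁ = 0.3055 ξ₂.
Substitute: (2·0.3055 + 1) ξ₂ = 159.1 → ξ₂ = 98.74 mol, ξ₁ = 30.16 mol.
Outlet amounts (n = n₀ + Σ ν·ξ):
  E: 236 − 2(30.16) − 1(98.74) = 76.94
  D: 517 − 1(30.16) − 2(98.74) = 289.4
  G: 0 + 2(30.16) = 60.33
  B: 0 + 1(98.74) = 98.74

98.7 mol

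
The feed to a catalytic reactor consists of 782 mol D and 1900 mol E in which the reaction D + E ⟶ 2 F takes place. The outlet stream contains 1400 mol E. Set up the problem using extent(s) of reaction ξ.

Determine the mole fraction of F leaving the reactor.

For E: n = n₀ − 1ξ → 1400 = 1900 − 1ξ, giving ξ = 500 mol.
Outlet amounts (n = n₀ + ν ξ):
  D: 782 − 1(500) = 282
  E: 1900 − 1(500) = 1400
  F: 0 + 2(500) = 1000
Total out = 2682 mol; y_F = 1000 / 2682 = 0.3729.

0.373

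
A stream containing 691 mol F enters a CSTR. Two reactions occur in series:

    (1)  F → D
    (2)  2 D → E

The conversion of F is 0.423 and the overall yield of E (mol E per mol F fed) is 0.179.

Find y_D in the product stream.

Conversion of F: F consumed = 1ξ₁ = 0.423 × 691 → ξ₁ = 292.3 mol.
Yield of E: 1ξ₂ / 691 = 0.179 → ξ₂ = 123.7 mol.
Outlet amounts (n = n₀ + Σ ν·ξ):
  F: 691 − 1(292.3) = 398.7
  D: 0 + 1(292.3) − 2(123.7) = 44.92
  E: 0 + 1(123.7) = 123.7
Total out = 567.3 mol; y_D = 44.92 / 567.3 = 0.07917.

0.0792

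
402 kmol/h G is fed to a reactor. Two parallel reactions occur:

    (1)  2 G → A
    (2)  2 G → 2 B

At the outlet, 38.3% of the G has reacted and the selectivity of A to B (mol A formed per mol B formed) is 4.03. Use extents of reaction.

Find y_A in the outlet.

0.205

Conversion of G: G consumed = 0.383 × 402 = 154 kmol/h = 2ξ₁ + 2ξ₂.
Selectivity: 1ξ₁ / (2ξ₂) = 4.03 → ξ₁ = 8.06 ξ₂.
Substitute: (2·8.06 + 2) ξ₂ = 154 → ξ₂ = 8.497 kmol/h, ξ₁ = 68.49 kmol/h.
Outlet amounts (n = n₀ + Σ ν·ξ):
  G: 402 − 2(68.49) − 2(8.497) = 248
  A: 0 + 1(68.49) = 68.49
  B: 0 + 2(8.497) = 16.99
Total out = 333.5 kmol/h; y_A = 68.49 / 333.5 = 0.2053.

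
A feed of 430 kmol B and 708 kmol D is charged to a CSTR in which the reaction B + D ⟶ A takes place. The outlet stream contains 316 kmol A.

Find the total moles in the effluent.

822 kmol

For A: n = n₀ + 1ξ → 316 = 0 + 1ξ, giving ξ = 316 kmol.
Outlet amounts (n = n₀ + ν ξ):
  B: 430 − 1(316) = 114
  D: 708 − 1(316) = 392
  A: 0 + 1(316) = 316
Total out = 114 + 392 + 316 = 822 kmol.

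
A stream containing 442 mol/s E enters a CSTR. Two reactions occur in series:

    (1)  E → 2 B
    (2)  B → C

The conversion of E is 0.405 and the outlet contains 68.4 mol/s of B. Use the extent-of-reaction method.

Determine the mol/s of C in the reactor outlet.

290 mol/s

Conversion of E: E consumed = 1ξ₁ = 0.405 × 442 → ξ₁ = 179 mol/s.
B balance: n_B = 0 + 2ξ₁ − 1ξ₂ = 68.4 → ξ₂ = (2·179 − 68.4)/1 = 289.6 mol/s.
Outlet amounts (n = n₀ + Σ ν·ξ):
  E: 442 − 1(179) = 263
  B: 0 + 2(179) − 1(289.6) = 68.4
  C: 0 + 1(289.6) = 289.6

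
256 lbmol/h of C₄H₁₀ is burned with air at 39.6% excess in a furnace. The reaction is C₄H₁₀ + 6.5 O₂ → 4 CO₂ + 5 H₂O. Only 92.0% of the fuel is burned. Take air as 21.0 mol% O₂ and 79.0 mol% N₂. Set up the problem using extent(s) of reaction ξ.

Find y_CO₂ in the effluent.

0.0807

Stoichiometric O₂ = 6.5 × 256 = 1664 lbmol/h; O₂ fed = 1664 × 1.396 = 2323 lbmol/h.
N₂ fed = 2323 × 79/21 = 8739 lbmol/h.
Fuel reacted = 0.92 × 256 → ξ = 235.5 lbmol/h.
Outlet (n = n₀ + ν ξ):
  C₄H₁₀: 256 − 1(235.5) = 20.48
  O₂: 2323 − 6.5(235.5) = 792.1
  N₂: 8739 (inert)
  CO₂: 0 + 4(235.5) = 942.1
  H₂O: 0 + 5(235.5) = 1178
Total out = 11670 lbmol/h; y_CO₂ = 942.1 / 11670 = 0.08072.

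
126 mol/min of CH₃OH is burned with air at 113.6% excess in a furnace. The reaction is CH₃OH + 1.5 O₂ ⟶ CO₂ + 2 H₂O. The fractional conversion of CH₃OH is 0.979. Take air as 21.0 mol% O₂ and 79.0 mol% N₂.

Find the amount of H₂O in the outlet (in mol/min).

Stoichiometric O₂ = 1.5 × 126 = 189 mol/min; O₂ fed = 189 × 2.136 = 403.7 mol/min.
N₂ fed = 403.7 × 79/21 = 1519 mol/min.
Fuel reacted = 0.979 × 126 → ξ = 123.4 mol/min.
Outlet (n = n₀ + ν ξ):
  CH₃OH: 126 − 1(123.4) = 2.646
  O₂: 403.7 − 1.5(123.4) = 218.7
  N₂: 1519 (inert)
  CO₂: 0 + 1(123.4) = 123.4
  H₂O: 0 + 2(123.4) = 246.7

247 mol/min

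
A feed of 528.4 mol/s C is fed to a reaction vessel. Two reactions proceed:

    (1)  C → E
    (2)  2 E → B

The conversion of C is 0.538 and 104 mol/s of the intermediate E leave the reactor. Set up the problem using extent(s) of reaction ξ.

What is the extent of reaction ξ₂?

Conversion of C: C consumed = 1ξ₁ = 0.538 × 528.4 → ξ₁ = 284.3 mol/s.
E balance: n_E = 0 + 1ξ₁ − 2ξ₂ = 104 → ξ₂ = (1·284.3 − 104)/2 = 90.14 mol/s.
Outlet amounts (n = n₀ + Σ ν·ξ):
  C: 528.4 − 1(284.3) = 244.1
  E: 0 + 1(284.3) − 2(90.14) = 104
  B: 0 + 1(90.14) = 90.14

ξ₂ = 90.1 mol/s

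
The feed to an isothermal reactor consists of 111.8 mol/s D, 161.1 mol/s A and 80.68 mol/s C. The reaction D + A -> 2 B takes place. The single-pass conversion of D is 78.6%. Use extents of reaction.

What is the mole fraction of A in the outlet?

0.207

D reacted = 0.786 × 111.8 = 87.87 mol/s; ν_D = −1, so ξ = 87.87/1 = 87.87 mol/s.
Outlet amounts (n = n₀ + ν ξ):
  D: 111.8 − 1(87.87) = 23.93
  A: 161.1 − 1(87.87) = 73.23
  B: 0 + 2(87.87) = 175.7
  C: 80.68 (inert)
Total out = 353.6 mol/s; y_A = 73.23 / 353.6 = 0.2071.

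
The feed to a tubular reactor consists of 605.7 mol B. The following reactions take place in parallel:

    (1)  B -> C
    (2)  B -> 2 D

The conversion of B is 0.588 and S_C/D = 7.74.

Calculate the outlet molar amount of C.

Conversion of B: B consumed = 0.588 × 605.7 = 356.2 mol = 1ξ₁ + 1ξ₂.
Selectivity: 1ξ₁ / (2ξ₂) = 7.74 → ξ₁ = 15.48 ξ₂.
Substitute: (1·15.48 + 1) ξ₂ = 356.2 → ξ₂ = 21.61 mol, ξ₁ = 334.5 mol.
Outlet amounts (n = n₀ + Σ ν·ξ):
  B: 605.7 − 1(334.5) − 1(21.61) = 249.5
  C: 0 + 1(334.5) = 334.5
  D: 0 + 2(21.61) = 43.22

335 mol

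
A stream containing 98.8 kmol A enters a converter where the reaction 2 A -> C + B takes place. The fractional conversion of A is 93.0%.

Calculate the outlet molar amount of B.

A reacted = 0.93 × 98.8 = 91.88 kmol; ν_A = −2, so ξ = 91.88/2 = 45.94 kmol.
Outlet amounts (n = n₀ + ν ξ):
  A: 98.8 − 2(45.94) = 6.916
  C: 0 + 1(45.94) = 45.94
  B: 0 + 1(45.94) = 45.94

45.9 kmol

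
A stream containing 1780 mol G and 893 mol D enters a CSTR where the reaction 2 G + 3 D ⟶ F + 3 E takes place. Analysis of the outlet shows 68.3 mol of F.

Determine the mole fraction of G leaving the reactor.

For F: n = n₀ + 1ξ → 68.3 = 0 + 1ξ, giving ξ = 68.3 mol.
Outlet amounts (n = n₀ + ν ξ):
  G: 1780 − 2(68.3) = 1643
  D: 893 − 3(68.3) = 688.1
  F: 0 + 1(68.3) = 68.3
  E: 0 + 3(68.3) = 204.9
Total out = 2605 mol; y_G = 1643 / 2605 = 0.6309.

0.631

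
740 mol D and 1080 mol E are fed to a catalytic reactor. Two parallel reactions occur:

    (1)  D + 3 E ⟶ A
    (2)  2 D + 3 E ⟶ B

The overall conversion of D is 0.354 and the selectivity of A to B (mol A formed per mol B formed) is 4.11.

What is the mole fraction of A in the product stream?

Conversion of D: D consumed = 0.354 × 740 = 262 mol = 1ξ₁ + 2ξ₂.
Selectivity: 1ξ₁ / (1ξ₂) = 4.11 → ξ₁ = 4.11 ξ₂.
Substitute: (1·4.11 + 2) ξ₂ = 262 → ξ₂ = 42.87 mol, ξ₁ = 176.2 mol.
Outlet amounts (n = n₀ + Σ ν·ξ):
  D: 740 − 1(176.2) − 2(42.87) = 478
  E: 1080 − 3(176.2) − 3(42.87) = 422.7
  A: 0 + 1(176.2) = 176.2
  B: 0 + 1(42.87) = 42.87
Total out = 1120 mol; y_A = 176.2 / 1120 = 0.1574.

0.157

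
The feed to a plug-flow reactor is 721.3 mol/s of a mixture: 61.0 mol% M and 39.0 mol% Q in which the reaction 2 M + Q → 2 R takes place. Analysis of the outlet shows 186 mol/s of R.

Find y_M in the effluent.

For R: n = n₀ + 2ξ → 186 = 0 + 2ξ, giving ξ = 93 mol/s.
Outlet amounts (n = n₀ + ν ξ):
  M: 440 − 2(93) = 254
  Q: 281.3 − 1(93) = 188.3
  R: 0 + 2(93) = 186
Total out = 628.3 mol/s; y_M = 254 / 628.3 = 0.4043.

0.404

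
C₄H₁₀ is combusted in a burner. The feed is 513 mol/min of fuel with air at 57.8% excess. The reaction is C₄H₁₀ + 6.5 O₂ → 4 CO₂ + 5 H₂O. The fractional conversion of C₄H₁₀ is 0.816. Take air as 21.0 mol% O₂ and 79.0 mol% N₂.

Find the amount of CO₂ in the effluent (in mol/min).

Stoichiometric O₂ = 6.5 × 513 = 3334 mol/min; O₂ fed = 3334 × 1.578 = 5262 mol/min.
N₂ fed = 5262 × 79/21 = 19790 mol/min.
Fuel reacted = 0.816 × 513 → ξ = 418.6 mol/min.
Outlet (n = n₀ + ν ξ):
  C₄H₁₀: 513 − 1(418.6) = 94.39
  O₂: 5262 − 6.5(418.6) = 2541
  N₂: 19790 (inert)
  CO₂: 0 + 4(418.6) = 1674
  H₂O: 0 + 5(418.6) = 2093

1670 mol/min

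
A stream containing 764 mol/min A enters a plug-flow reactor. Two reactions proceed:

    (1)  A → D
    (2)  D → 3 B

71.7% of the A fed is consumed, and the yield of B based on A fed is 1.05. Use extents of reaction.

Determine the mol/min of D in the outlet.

Conversion of A: A consumed = 1ξ₁ = 0.717 × 764 → ξ₁ = 547.8 mol/min.
Yield of B: 3ξ₂ / 764 = 1.05 → ξ₂ = 267.4 mol/min.
Outlet amounts (n = n₀ + Σ ν·ξ):
  A: 764 − 1(547.8) = 216.2
  D: 0 + 1(547.8) − 1(267.4) = 280.4
  B: 0 + 3(267.4) = 802.2

280 mol/min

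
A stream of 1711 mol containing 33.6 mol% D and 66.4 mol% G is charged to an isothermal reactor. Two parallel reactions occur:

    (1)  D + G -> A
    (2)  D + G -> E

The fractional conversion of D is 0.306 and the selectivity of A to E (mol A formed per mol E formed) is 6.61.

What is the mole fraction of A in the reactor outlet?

0.0995

Conversion of D: D consumed = 0.306 × 574.9 = 175.9 mol = 1ξ₁ + 1ξ₂.
Selectivity: 1ξ₁ / (1ξ₂) = 6.61 → ξ₁ = 6.61 ξ₂.
Substitute: (1·6.61 + 1) ξ₂ = 175.9 → ξ₂ = 23.12 mol, ξ₁ = 152.8 mol.
Outlet amounts (n = n₀ + Σ ν·ξ):
  D: 574.9 − 1(152.8) − 1(23.12) = 399
  G: 1136 − 1(152.8) − 1(23.12) = 960.2
  A: 0 + 1(152.8) = 152.8
  E: 0 + 1(23.12) = 23.12
Total out = 1535 mol; y_A = 152.8 / 1535 = 0.09954.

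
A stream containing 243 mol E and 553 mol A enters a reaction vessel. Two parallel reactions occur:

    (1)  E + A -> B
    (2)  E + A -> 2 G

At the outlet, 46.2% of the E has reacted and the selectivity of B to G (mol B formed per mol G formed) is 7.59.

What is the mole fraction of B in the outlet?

0.152

Conversion of E: E consumed = 0.462 × 243 = 112.3 mol = 1ξ₁ + 1ξ₂.
Selectivity: 1ξ₁ / (2ξ₂) = 7.59 → ξ₁ = 15.18 ξ₂.
Substitute: (1·15.18 + 1) ξ₂ = 112.3 → ξ₂ = 6.939 mol, ξ₁ = 105.3 mol.
Outlet amounts (n = n₀ + Σ ν·ξ):
  E: 243 − 1(105.3) − 1(6.939) = 130.7
  A: 553 − 1(105.3) − 1(6.939) = 440.7
  B: 0 + 1(105.3) = 105.3
  G: 0 + 2(6.939) = 13.88
Total out = 690.7 mol; y_B = 105.3 / 690.7 = 0.1525.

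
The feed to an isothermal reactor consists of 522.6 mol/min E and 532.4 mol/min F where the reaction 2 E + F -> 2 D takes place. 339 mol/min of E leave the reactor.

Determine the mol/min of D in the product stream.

For E: n = n₀ − 2ξ → 339 = 522.6 − 2ξ, giving ξ = 91.8 mol/min.
Outlet amounts (n = n₀ + ν ξ):
  E: 522.6 − 2(91.8) = 339
  F: 532.4 − 1(91.8) = 440.6
  D: 0 + 2(91.8) = 183.6

184 mol/min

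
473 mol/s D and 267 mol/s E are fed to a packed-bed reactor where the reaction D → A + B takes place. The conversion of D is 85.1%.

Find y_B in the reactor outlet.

0.352

D reacted = 0.851 × 473 = 402.5 mol/s; ν_D = −1, so ξ = 402.5/1 = 402.5 mol/s.
Outlet amounts (n = n₀ + ν ξ):
  D: 473 − 1(402.5) = 70.48
  A: 0 + 1(402.5) = 402.5
  B: 0 + 1(402.5) = 402.5
  E: 267 (inert)
Total out = 1143 mol/s; y_B = 402.5 / 1143 = 0.3523.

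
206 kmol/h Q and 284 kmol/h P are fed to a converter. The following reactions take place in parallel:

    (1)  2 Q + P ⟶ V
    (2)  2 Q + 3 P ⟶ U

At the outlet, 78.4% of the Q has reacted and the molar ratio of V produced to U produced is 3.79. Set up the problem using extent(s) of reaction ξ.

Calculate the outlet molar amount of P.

Conversion of Q: Q consumed = 0.784 × 206 = 161.5 kmol/h = 2ξ₁ + 2ξ₂.
Selectivity: 1ξ₁ / (1ξ₂) = 3.79 → ξ₁ = 3.79 ξ₂.
Substitute: (2·3.79 + 2) ξ₂ = 161.5 → ξ₂ = 16.86 kmol/h, ξ₁ = 63.89 kmol/h.
Outlet amounts (n = n₀ + Σ ν·ξ):
  Q: 206 − 2(63.89) − 2(16.86) = 44.5
  P: 284 − 1(63.89) − 3(16.86) = 169.5
  V: 0 + 1(63.89) = 63.89
  U: 0 + 1(16.86) = 16.86

170 kmol/h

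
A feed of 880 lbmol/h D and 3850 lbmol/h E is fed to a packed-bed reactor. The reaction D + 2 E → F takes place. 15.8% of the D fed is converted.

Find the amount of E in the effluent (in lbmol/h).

3570 lbmol/h

D reacted = 0.158 × 880 = 139 lbmol/h; ν_D = −1, so ξ = 139/1 = 139 lbmol/h.
Outlet amounts (n = n₀ + ν ξ):
  D: 880 − 1(139) = 741
  E: 3850 − 2(139) = 3572
  F: 0 + 1(139) = 139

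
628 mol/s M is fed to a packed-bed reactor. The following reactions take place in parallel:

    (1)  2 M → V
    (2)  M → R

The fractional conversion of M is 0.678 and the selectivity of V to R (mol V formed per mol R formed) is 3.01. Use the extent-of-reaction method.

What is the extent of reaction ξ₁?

Conversion of M: M consumed = 0.678 × 628 = 425.8 mol/s = 2ξ₁ + 1ξ₂.
Selectivity: 1ξ₁ / (1ξ₂) = 3.01 → ξ₁ = 3.01 ξ₂.
Substitute: (2·3.01 + 1) ξ₂ = 425.8 → ξ₂ = 60.65 mol/s, ξ₁ = 182.6 mol/s.
Outlet amounts (n = n₀ + Σ ν·ξ):
  M: 628 − 2(182.6) − 1(60.65) = 202.2
  V: 0 + 1(182.6) = 182.6
  R: 0 + 1(60.65) = 60.65

ξ₁ = 183 mol/s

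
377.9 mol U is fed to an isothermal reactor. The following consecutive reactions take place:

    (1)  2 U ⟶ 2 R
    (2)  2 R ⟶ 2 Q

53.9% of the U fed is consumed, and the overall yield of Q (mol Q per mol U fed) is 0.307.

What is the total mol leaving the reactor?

Conversion of U: U consumed = 2ξ₁ = 0.539 × 377.9 → ξ₁ = 101.8 mol.
Yield of Q: 2ξ₂ / 377.9 = 0.307 → ξ₂ = 58.01 mol.
Outlet amounts (n = n₀ + Σ ν·ξ):
  U: 377.9 − 2(101.8) = 174.2
  R: 0 + 2(101.8) − 2(58.01) = 87.67
  Q: 0 + 2(58.01) = 116
Total out = 174.2 + 87.67 + 116 = 377.9 mol.

378 mol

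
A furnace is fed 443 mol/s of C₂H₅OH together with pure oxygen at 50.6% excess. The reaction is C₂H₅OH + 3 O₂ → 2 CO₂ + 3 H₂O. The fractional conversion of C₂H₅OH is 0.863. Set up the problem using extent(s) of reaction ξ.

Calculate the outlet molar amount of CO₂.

765 mol/s

Stoichiometric O₂ = 3 × 443 = 1329 mol/s; O₂ fed = 1329 × 1.506 = 2001 mol/s.
Fuel reacted = 0.863 × 443 → ξ = 382.3 mol/s.
Outlet (n = n₀ + ν ξ):
  C₂H₅OH: 443 − 1(382.3) = 60.69
  O₂: 2001 − 3(382.3) = 854.5
  CO₂: 0 + 2(382.3) = 764.6
  H₂O: 0 + 3(382.3) = 1147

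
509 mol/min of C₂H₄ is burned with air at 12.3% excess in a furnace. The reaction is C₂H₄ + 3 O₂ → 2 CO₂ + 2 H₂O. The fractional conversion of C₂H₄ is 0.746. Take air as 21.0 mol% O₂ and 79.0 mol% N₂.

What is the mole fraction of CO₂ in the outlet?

Stoichiometric O₂ = 3 × 509 = 1527 mol/min; O₂ fed = 1527 × 1.123 = 1715 mol/min.
N₂ fed = 1715 × 79/21 = 6451 mol/min.
Fuel reacted = 0.746 × 509 → ξ = 379.7 mol/min.
Outlet (n = n₀ + ν ξ):
  C₂H₄: 509 − 1(379.7) = 129.3
  O₂: 1715 − 3(379.7) = 575.7
  N₂: 6451 (inert)
  CO₂: 0 + 2(379.7) = 759.4
  H₂O: 0 + 2(379.7) = 759.4
Total out = 8675 mol/min; y_CO₂ = 759.4 / 8675 = 0.08754.

0.0875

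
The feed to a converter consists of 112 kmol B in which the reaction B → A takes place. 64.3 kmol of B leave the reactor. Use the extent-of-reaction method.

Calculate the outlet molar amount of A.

47.7 kmol

For B: n = n₀ − 1ξ → 64.3 = 112 − 1ξ, giving ξ = 47.7 kmol.
Outlet amounts (n = n₀ + ν ξ):
  B: 112 − 1(47.7) = 64.3
  A: 0 + 1(47.7) = 47.7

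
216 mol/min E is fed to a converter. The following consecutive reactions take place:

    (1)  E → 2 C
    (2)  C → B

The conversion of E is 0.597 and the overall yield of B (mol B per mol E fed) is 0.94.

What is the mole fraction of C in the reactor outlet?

Conversion of E: E consumed = 1ξ₁ = 0.597 × 216 → ξ₁ = 129 mol/min.
Yield of B: 1ξ₂ / 216 = 0.94 → ξ₂ = 203 mol/min.
Outlet amounts (n = n₀ + Σ ν·ξ):
  E: 216 − 1(129) = 87.05
  C: 0 + 2(129) − 1(203) = 54.86
  B: 0 + 1(203) = 203
Total out = 345 mol/min; y_C = 54.86 / 345 = 0.159.

0.159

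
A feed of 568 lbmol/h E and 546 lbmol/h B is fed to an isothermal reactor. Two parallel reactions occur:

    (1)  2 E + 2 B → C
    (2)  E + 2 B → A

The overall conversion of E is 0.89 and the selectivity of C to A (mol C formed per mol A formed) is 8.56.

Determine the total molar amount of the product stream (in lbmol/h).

Conversion of E: E consumed = 0.89 × 568 = 505.5 lbmol/h = 2ξ₁ + 1ξ₂.
Selectivity: 1ξ₁ / (1ξ₂) = 8.56 → ξ₁ = 8.56 ξ₂.
Substitute: (2·8.56 + 1) ξ₂ = 505.5 → ξ₂ = 27.9 lbmol/h, ξ₁ = 238.8 lbmol/h.
Outlet amounts (n = n₀ + Σ ν·ξ):
  E: 568 − 2(238.8) − 1(27.9) = 62.48
  B: 546 − 2(238.8) − 2(27.9) = 12.58
  C: 0 + 1(238.8) = 238.8
  A: 0 + 1(27.9) = 27.9
Total out = 62.48 + 12.58 + 238.8 + 27.9 = 341.8 lbmol/h.

342 lbmol/h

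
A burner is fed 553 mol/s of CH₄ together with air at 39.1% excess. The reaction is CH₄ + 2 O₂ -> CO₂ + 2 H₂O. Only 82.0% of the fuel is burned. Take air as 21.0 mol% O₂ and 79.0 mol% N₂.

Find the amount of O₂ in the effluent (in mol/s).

Stoichiometric O₂ = 2 × 553 = 1106 mol/s; O₂ fed = 1106 × 1.391 = 1538 mol/s.
N₂ fed = 1538 × 79/21 = 5787 mol/s.
Fuel reacted = 0.82 × 553 → ξ = 453.5 mol/s.
Outlet (n = n₀ + ν ξ):
  CH₄: 553 − 1(453.5) = 99.54
  O₂: 1538 − 2(453.5) = 631.5
  N₂: 5787 (inert)
  CO₂: 0 + 1(453.5) = 453.5
  H₂O: 0 + 2(453.5) = 906.9

632 mol/s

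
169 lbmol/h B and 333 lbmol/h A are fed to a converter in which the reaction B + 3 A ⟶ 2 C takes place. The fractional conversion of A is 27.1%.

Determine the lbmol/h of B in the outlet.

A reacted = 0.271 × 333 = 90.24 lbmol/h; ν_A = −3, so ξ = 90.24/3 = 30.08 lbmol/h.
Outlet amounts (n = n₀ + ν ξ):
  B: 169 − 1(30.08) = 138.9
  A: 333 − 3(30.08) = 242.8
  C: 0 + 2(30.08) = 60.16

139 lbmol/h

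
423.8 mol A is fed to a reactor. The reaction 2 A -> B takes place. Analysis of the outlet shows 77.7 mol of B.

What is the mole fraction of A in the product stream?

0.775

For B: n = n₀ + 1ξ → 77.7 = 0 + 1ξ, giving ξ = 77.7 mol.
Outlet amounts (n = n₀ + ν ξ):
  A: 423.8 − 2(77.7) = 268.4
  B: 0 + 1(77.7) = 77.7
Total out = 346.1 mol; y_A = 268.4 / 346.1 = 0.7755.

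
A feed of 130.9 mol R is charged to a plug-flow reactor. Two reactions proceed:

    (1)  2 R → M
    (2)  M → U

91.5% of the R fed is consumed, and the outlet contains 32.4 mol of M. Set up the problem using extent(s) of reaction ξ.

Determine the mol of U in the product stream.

27.5 mol

Conversion of R: R consumed = 2ξ₁ = 0.915 × 130.9 → ξ₁ = 59.89 mol.
M balance: n_M = 0 + 1ξ₁ − 1ξ₂ = 32.4 → ξ₂ = (1·59.89 − 32.4)/1 = 27.49 mol.
Outlet amounts (n = n₀ + Σ ν·ξ):
  R: 130.9 − 2(59.89) = 11.13
  M: 0 + 1(59.89) − 1(27.49) = 32.4
  U: 0 + 1(27.49) = 27.49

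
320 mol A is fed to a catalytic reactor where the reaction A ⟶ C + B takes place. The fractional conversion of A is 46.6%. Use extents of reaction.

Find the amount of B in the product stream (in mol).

149 mol

A reacted = 0.466 × 320 = 149.1 mol; ν_A = −1, so ξ = 149.1/1 = 149.1 mol.
Outlet amounts (n = n₀ + ν ξ):
  A: 320 − 1(149.1) = 170.9
  C: 0 + 1(149.1) = 149.1
  B: 0 + 1(149.1) = 149.1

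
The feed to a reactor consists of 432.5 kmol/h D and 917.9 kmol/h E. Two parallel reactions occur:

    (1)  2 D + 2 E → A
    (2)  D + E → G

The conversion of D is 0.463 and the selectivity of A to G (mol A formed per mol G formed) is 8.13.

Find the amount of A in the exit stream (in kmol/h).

94.3 kmol/h

Conversion of D: D consumed = 0.463 × 432.5 = 200.2 kmol/h = 2ξ₁ + 1ξ₂.
Selectivity: 1ξ₁ / (1ξ₂) = 8.13 → ξ₁ = 8.13 ξ₂.
Substitute: (2·8.13 + 1) ξ₂ = 200.2 → ξ₂ = 11.6 kmol/h, ξ₁ = 94.32 kmol/h.
Outlet amounts (n = n₀ + Σ ν·ξ):
  D: 432.5 − 2(94.32) − 1(11.6) = 232.3
  E: 917.9 − 2(94.32) − 1(11.6) = 717.7
  A: 0 + 1(94.32) = 94.32
  G: 0 + 1(11.6) = 11.6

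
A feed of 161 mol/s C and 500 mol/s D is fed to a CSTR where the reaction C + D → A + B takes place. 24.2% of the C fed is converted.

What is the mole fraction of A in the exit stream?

C reacted = 0.242 × 161 = 38.96 mol/s; ν_C = −1, so ξ = 38.96/1 = 38.96 mol/s.
Outlet amounts (n = n₀ + ν ξ):
  C: 161 − 1(38.96) = 122
  D: 500 − 1(38.96) = 461
  A: 0 + 1(38.96) = 38.96
  B: 0 + 1(38.96) = 38.96
Total out = 661 mol/s; y_A = 38.96 / 661 = 0.05894.

0.0589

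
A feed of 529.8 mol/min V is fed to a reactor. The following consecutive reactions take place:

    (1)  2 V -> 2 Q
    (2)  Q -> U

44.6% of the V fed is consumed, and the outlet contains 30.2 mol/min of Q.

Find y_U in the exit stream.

0.389

Conversion of V: V consumed = 2ξ₁ = 0.446 × 529.8 → ξ₁ = 118.1 mol/min.
Q balance: n_Q = 0 + 2ξ₁ − 1ξ₂ = 30.2 → ξ₂ = (2·118.1 − 30.2)/1 = 206.1 mol/min.
Outlet amounts (n = n₀ + Σ ν·ξ):
  V: 529.8 − 2(118.1) = 293.5
  Q: 0 + 2(118.1) − 1(206.1) = 30.2
  U: 0 + 1(206.1) = 206.1
Total out = 529.8 mol/min; y_U = 206.1 / 529.8 = 0.389.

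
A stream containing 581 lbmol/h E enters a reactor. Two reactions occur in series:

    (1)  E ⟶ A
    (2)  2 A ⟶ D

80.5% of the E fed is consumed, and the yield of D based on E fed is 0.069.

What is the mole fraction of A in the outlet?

Conversion of E: E consumed = 1ξ₁ = 0.805 × 581 → ξ₁ = 467.7 lbmol/h.
Yield of D: 1ξ₂ / 581 = 0.069 → ξ₂ = 40.09 lbmol/h.
Outlet amounts (n = n₀ + Σ ν·ξ):
  E: 581 − 1(467.7) = 113.3
  A: 0 + 1(467.7) − 2(40.09) = 387.5
  D: 0 + 1(40.09) = 40.09
Total out = 540.9 lbmol/h; y_A = 387.5 / 540.9 = 0.7164.

0.716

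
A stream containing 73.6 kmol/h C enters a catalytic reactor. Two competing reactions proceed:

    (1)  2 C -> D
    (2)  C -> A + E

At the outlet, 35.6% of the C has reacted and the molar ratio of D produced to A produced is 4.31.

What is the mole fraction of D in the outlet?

0.182

Conversion of C: C consumed = 0.356 × 73.6 = 26.2 kmol/h = 2ξ₁ + 1ξ₂.
Selectivity: 1ξ₁ / (1ξ₂) = 4.31 → ξ₁ = 4.31 ξ₂.
Substitute: (2·4.31 + 1) ξ₂ = 26.2 → ξ₂ = 2.724 kmol/h, ξ₁ = 11.74 kmol/h.
Outlet amounts (n = n₀ + Σ ν·ξ):
  C: 73.6 − 2(11.74) − 1(2.724) = 47.4
  D: 0 + 1(11.74) = 11.74
  A: 0 + 1(2.724) = 2.724
  E: 0 + 1(2.724) = 2.724
Total out = 64.58 kmol/h; y_D = 11.74 / 64.58 = 0.1818.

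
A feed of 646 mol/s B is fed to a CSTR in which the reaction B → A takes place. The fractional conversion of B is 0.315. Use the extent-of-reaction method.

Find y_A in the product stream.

B reacted = 0.315 × 646 = 203.5 mol/s; ν_B = −1, so ξ = 203.5/1 = 203.5 mol/s.
Outlet amounts (n = n₀ + ν ξ):
  B: 646 − 1(203.5) = 442.5
  A: 0 + 1(203.5) = 203.5
Total out = 646 mol/s; y_A = 203.5 / 646 = 0.315.

0.315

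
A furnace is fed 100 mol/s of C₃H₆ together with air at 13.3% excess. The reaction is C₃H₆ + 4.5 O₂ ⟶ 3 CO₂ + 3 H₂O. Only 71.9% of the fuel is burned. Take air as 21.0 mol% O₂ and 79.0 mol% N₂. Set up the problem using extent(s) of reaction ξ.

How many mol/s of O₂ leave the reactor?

Stoichiometric O₂ = 4.5 × 100 = 450 mol/s; O₂ fed = 450 × 1.133 = 509.9 mol/s.
N₂ fed = 509.9 × 79/21 = 1918 mol/s.
Fuel reacted = 0.719 × 100 → ξ = 71.9 mol/s.
Outlet (n = n₀ + ν ξ):
  C₃H₆: 100 − 1(71.9) = 28.1
  O₂: 509.9 − 4.5(71.9) = 186.3
  N₂: 1918 (inert)
  CO₂: 0 + 3(71.9) = 215.7
  H₂O: 0 + 3(71.9) = 215.7

186 mol/s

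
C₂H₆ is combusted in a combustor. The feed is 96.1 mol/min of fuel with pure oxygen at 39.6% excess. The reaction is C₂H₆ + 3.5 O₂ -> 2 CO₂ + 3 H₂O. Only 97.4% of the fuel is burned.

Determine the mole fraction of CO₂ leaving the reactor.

Stoichiometric O₂ = 3.5 × 96.1 = 336.3 mol/min; O₂ fed = 336.3 × 1.396 = 469.5 mol/min.
Fuel reacted = 0.974 × 96.1 → ξ = 93.6 mol/min.
Outlet (n = n₀ + ν ξ):
  C₂H₆: 96.1 − 1(93.6) = 2.499
  O₂: 469.5 − 3.5(93.6) = 141.9
  CO₂: 0 + 2(93.6) = 187.2
  H₂O: 0 + 3(93.6) = 280.8
Total out = 612.4 mol/min; y_CO₂ = 187.2 / 612.4 = 0.3057.

0.306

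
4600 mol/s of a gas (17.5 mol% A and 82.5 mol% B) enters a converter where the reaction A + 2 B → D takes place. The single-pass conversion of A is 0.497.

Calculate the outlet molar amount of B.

A reacted = 0.497 × 805 = 400.1 mol/s; ν_A = −1, so ξ = 400.1/1 = 400.1 mol/s.
Outlet amounts (n = n₀ + ν ξ):
  A: 805 − 1(400.1) = 404.9
  B: 3795 − 2(400.1) = 2995
  D: 0 + 1(400.1) = 400.1

2990 mol/s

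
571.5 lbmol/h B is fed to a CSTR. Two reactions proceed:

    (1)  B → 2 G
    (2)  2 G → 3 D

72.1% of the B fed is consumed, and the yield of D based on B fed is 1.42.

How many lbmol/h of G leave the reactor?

Conversion of B: B consumed = 1ξ₁ = 0.721 × 571.5 → ξ₁ = 412.1 lbmol/h.
Yield of D: 3ξ₂ / 571.5 = 1.42 → ξ₂ = 270.5 lbmol/h.
Outlet amounts (n = n₀ + Σ ν·ξ):
  B: 571.5 − 1(412.1) = 159.4
  G: 0 + 2(412.1) − 2(270.5) = 283.1
  D: 0 + 3(270.5) = 811.5

283 lbmol/h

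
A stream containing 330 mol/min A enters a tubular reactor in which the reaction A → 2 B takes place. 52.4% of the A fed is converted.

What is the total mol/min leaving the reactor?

A reacted = 0.524 × 330 = 172.9 mol/min; ν_A = −1, so ξ = 172.9/1 = 172.9 mol/min.
Outlet amounts (n = n₀ + ν ξ):
  A: 330 − 1(172.9) = 157.1
  B: 0 + 2(172.9) = 345.8
Total out = 157.1 + 345.8 = 502.9 mol/min.

503 mol/min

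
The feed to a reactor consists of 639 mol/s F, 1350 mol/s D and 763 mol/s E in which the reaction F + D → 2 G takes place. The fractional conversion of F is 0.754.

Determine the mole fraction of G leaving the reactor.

F reacted = 0.754 × 639 = 481.8 mol/s; ν_F = −1, so ξ = 481.8/1 = 481.8 mol/s.
Outlet amounts (n = n₀ + ν ξ):
  F: 639 − 1(481.8) = 157.2
  D: 1350 − 1(481.8) = 868.2
  G: 0 + 2(481.8) = 963.6
  E: 763 (inert)
Total out = 2752 mol/s; y_G = 963.6 / 2752 = 0.3501.

0.35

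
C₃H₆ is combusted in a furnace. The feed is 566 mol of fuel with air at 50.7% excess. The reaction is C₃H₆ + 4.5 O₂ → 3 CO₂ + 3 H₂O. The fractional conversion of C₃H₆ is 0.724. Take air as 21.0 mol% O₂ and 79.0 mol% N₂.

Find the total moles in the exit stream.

Stoichiometric O₂ = 4.5 × 566 = 2547 mol; O₂ fed = 2547 × 1.507 = 3838 mol.
N₂ fed = 3838 × 79/21 = 14440 mol.
Fuel reacted = 0.724 × 566 → ξ = 409.8 mol.
Outlet (n = n₀ + ν ξ):
  C₃H₆: 566 − 1(409.8) = 156.2
  O₂: 3838 − 4.5(409.8) = 1994
  N₂: 14440 (inert)
  CO₂: 0 + 3(409.8) = 1229
  H₂O: 0 + 3(409.8) = 1229
Total out = 156.2 + 1994 + 14440 + 1229 + 1229 = 19050 mol.

19000 mol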